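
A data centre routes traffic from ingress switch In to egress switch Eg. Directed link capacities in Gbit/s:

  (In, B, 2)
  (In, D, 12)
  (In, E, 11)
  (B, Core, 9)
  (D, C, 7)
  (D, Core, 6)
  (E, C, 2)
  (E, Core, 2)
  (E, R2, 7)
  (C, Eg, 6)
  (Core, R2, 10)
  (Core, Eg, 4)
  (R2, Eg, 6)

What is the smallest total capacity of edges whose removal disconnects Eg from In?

16

Augment In→B→Core→Eg: bottleneck 2, flow now 2.
Augment In→D→C→Eg: bottleneck 6, flow now 8.
Augment In→D→Core→Eg: bottleneck 2, flow now 10.
Augment In→E→R2→Eg: bottleneck 6, flow now 16.
No augmenting path remains; maximum flow = 16.
By max-flow min-cut, the minimum cut capacity equals the max flow.
In the residual graph, reachable from In: {In, B, D, E, C, Core, R2}.
Min-cut edges: C→Eg (6), Core→Eg (4), R2→Eg (6); capacity 6 + 4 + 6 = 16.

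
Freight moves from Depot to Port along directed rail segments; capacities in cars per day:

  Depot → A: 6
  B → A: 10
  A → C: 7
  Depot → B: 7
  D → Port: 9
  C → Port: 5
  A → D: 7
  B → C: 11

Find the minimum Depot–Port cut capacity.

12

Augment Depot→A→C→Port: bottleneck 5, flow now 5.
Augment Depot→A→D→Port: bottleneck 1, flow now 6.
Augment Depot→B→A→D→Port: bottleneck 6, flow now 12.
No augmenting path remains; maximum flow = 12.
By max-flow min-cut, the minimum cut capacity equals the max flow.
In the residual graph, reachable from Depot: {Depot, A, B, C}.
Min-cut edges: A→D (7), C→Port (5); capacity 7 + 5 = 12.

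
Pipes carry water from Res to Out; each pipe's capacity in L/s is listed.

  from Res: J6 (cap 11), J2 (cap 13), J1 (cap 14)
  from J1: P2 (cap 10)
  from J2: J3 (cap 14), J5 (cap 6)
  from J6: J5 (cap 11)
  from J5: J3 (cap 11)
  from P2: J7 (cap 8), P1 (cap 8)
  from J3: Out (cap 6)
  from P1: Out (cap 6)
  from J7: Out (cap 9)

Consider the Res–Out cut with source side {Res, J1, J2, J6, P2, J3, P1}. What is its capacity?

Edges leaving {Res, J1, J2, J6, P2, J3, P1}: J2→J5 (6), J6→J5 (11), P2→J7 (8), J3→Out (6), P1→Out (6).
Cut capacity = 6 + 11 + 8 + 6 + 6 = 37.

37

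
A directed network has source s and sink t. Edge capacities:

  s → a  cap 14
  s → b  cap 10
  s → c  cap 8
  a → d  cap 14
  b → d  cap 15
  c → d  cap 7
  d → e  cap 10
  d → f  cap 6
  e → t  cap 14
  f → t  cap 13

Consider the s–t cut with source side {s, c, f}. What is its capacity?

44

Edges leaving {s, c, f}: s→a (14), s→b (10), c→d (7), f→t (13).
Cut capacity = 14 + 10 + 7 + 13 = 44.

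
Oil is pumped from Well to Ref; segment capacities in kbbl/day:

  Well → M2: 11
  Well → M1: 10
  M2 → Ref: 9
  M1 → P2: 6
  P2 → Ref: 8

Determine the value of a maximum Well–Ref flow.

15

Augment Well→M2→Ref: bottleneck 9, flow now 9.
Augment Well→M1→P2→Ref: bottleneck 6, flow now 15.
No augmenting path remains; maximum flow = 15.
In the residual graph, reachable from Well: {Well, M2, M1}.
Min-cut edges: M2→Ref (9), M1→P2 (6); capacity 9 + 6 = 15.
This cut is saturated, so no flow can exceed 15.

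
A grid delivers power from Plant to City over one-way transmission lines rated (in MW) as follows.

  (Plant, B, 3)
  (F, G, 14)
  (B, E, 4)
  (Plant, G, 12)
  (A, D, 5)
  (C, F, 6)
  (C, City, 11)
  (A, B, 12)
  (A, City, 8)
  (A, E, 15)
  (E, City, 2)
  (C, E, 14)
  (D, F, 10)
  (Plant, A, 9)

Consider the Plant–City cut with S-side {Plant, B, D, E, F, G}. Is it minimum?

No — its capacity is 11, but the minimum cut has capacity 10.

Given cut capacity: 9 + 2 = 11.
Augment Plant→A→City: bottleneck 8, flow now 8.
Augment Plant→A→E→City: bottleneck 1, flow now 9.
Augment Plant→B→E→City: bottleneck 1, flow now 10.
No augmenting path remains; maximum flow = 10.
In the residual graph, reachable from Plant: {Plant, A, B, D, E, F, G}.
Min-cut edges: A→City (8), E→City (2); capacity 8 + 2 = 10.
Cut capacity 11 exceeds the max flow 10, so it is not minimum.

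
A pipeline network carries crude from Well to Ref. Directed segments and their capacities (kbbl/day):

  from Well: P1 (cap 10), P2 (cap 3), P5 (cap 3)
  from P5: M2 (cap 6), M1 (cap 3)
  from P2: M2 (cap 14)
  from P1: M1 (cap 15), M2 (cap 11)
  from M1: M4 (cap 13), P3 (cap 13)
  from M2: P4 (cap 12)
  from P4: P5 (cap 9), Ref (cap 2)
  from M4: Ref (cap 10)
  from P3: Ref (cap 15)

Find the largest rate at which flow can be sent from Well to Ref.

Augment Well→P5→M1→M4→Ref: bottleneck 3, flow now 3.
Augment Well→P2→M2→P4→Ref: bottleneck 2, flow now 5.
Augment Well→P1→M1→M4→Ref: bottleneck 7, flow now 12.
Augment Well→P1→M1→P3→Ref: bottleneck 3, flow now 15.
No augmenting path remains; maximum flow = 15.
In the residual graph, reachable from Well: {Well, P5, P2, M2, P4}.
Min-cut edges: Well→P1 (10), P5→M1 (3), P4→Ref (2); capacity 10 + 3 + 2 = 15.
This cut is saturated, so no flow can exceed 15.

15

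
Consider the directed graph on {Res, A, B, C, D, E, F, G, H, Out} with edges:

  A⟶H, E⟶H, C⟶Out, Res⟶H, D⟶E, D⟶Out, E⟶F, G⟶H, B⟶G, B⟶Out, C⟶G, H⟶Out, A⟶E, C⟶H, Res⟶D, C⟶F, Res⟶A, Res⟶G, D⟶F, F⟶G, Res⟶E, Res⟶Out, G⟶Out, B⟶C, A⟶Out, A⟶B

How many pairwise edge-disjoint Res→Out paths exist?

Assign every edge capacity 1; by Menger, the answer equals the max flow.
Path Res→Out (+1); total 1.
Path Res→A→Out (+1); total 2.
Path Res→D→Out (+1); total 3.
Path Res→G→Out (+1); total 4.
Path Res→H→Out (+1); total 5.
No residual Res→Out path; max flow = 5.
Certifying cut of size 5: {G→Out, H→Out, Res→A, Res→D, Res→Out}.

5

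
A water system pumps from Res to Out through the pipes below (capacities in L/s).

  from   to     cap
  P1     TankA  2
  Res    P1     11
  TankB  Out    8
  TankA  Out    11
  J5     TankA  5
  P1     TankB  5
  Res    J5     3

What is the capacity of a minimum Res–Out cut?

10

Augment Res→P1→TankA→Out: bottleneck 2, flow now 2.
Augment Res→P1→TankB→Out: bottleneck 5, flow now 7.
Augment Res→J5→TankA→Out: bottleneck 3, flow now 10.
No augmenting path remains; maximum flow = 10.
By max-flow min-cut, the minimum cut capacity equals the max flow.
In the residual graph, reachable from Res: {Res, P1}.
Min-cut edges: Res→J5 (3), P1→TankA (2), P1→TankB (5); capacity 3 + 2 + 5 = 10.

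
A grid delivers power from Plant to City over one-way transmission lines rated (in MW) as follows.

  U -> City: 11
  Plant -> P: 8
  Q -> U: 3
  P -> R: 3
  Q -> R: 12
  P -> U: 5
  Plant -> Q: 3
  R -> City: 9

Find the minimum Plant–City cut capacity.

11

Augment Plant→P→R→City: bottleneck 3, flow now 3.
Augment Plant→P→U→City: bottleneck 5, flow now 8.
Augment Plant→Q→R→City: bottleneck 3, flow now 11.
No augmenting path remains; maximum flow = 11.
By max-flow min-cut, the minimum cut capacity equals the max flow.
In the residual graph, reachable from Plant: {Plant}.
Min-cut edges: Plant→P (8), Plant→Q (3); capacity 8 + 3 = 11.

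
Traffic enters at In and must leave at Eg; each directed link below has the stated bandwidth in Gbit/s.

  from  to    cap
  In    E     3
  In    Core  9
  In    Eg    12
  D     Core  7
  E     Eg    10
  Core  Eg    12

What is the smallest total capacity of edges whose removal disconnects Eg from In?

24

Augment In→Eg: bottleneck 12, flow now 12.
Augment In→E→Eg: bottleneck 3, flow now 15.
Augment In→Core→Eg: bottleneck 9, flow now 24.
No augmenting path remains; maximum flow = 24.
By max-flow min-cut, the minimum cut capacity equals the max flow.
In the residual graph, reachable from In: {In}.
Min-cut edges: In→E (3), In→Core (9), In→Eg (12); capacity 3 + 9 + 12 = 24.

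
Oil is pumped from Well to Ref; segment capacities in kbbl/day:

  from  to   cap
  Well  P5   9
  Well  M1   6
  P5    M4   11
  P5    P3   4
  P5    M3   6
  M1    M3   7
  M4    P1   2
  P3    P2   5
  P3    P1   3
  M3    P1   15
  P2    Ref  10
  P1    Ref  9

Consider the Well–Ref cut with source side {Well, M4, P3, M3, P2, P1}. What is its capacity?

34

Edges leaving {Well, M4, P3, M3, P2, P1}: Well→P5 (9), Well→M1 (6), P2→Ref (10), P1→Ref (9).
Cut capacity = 9 + 6 + 10 + 9 = 34.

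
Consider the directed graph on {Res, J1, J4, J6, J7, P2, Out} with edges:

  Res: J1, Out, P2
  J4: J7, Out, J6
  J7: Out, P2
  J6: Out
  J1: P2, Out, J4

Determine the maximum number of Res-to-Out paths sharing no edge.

Assign every edge capacity 1; by Menger, the answer equals the max flow.
Path Res→Out (+1); total 1.
Path Res→J1→Out (+1); total 2.
No residual Res→Out path; max flow = 2.
Certifying cut of size 2: {Res→J1, Res→Out}.

2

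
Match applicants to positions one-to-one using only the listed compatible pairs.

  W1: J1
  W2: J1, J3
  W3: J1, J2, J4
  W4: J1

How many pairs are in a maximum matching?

Unit-capacity flow: source→left, listed edges, right→sink; max matching = max flow.
Augmenting path W1→J1 (+1); matched 1.
Augmenting path W2→J3 (+1); matched 2.
Augmenting path W3→J2 (+1); matched 3.
No augmenting path remains; maximum matching = 3.
König certificate: {W2, W3, J1} is a vertex cover of size 3 (every listed pair touches it), so no matching can be larger.

3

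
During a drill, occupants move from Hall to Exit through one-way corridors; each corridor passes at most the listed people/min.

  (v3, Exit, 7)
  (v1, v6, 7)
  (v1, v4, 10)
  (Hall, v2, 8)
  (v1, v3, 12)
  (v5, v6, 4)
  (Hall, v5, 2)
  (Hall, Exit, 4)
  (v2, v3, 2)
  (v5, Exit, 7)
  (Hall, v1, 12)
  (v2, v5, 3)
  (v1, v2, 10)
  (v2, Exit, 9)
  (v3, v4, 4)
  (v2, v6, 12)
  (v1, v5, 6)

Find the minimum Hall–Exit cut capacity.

Augment Hall→Exit: bottleneck 4, flow now 4.
Augment Hall→v2→Exit: bottleneck 8, flow now 12.
Augment Hall→v5→Exit: bottleneck 2, flow now 14.
Augment Hall→v1→v2→Exit: bottleneck 1, flow now 15.
Augment Hall→v1→v3→Exit: bottleneck 7, flow now 22.
Augment Hall→v1→v5→Exit: bottleneck 4, flow now 26.
No augmenting path remains; maximum flow = 26.
By max-flow min-cut, the minimum cut capacity equals the max flow.
In the residual graph, reachable from Hall: {Hall}.
Min-cut edges: Hall→v1 (12), Hall→v2 (8), Hall→v5 (2), Hall→Exit (4); capacity 12 + 8 + 2 + 4 = 26.

26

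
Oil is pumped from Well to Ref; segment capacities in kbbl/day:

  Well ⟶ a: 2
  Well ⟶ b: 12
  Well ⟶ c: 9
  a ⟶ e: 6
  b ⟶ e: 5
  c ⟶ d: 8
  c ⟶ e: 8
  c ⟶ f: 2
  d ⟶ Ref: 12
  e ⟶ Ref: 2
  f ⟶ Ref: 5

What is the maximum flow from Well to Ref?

11

Augment Well→a→e→Ref: bottleneck 2, flow now 2.
Augment Well→c→d→Ref: bottleneck 8, flow now 10.
Augment Well→c→f→Ref: bottleneck 1, flow now 11.
No augmenting path remains; maximum flow = 11.
In the residual graph, reachable from Well: {Well, a, b, e}.
Min-cut edges: Well→c (9), e→Ref (2); capacity 9 + 2 = 11.
This cut is saturated, so no flow can exceed 11.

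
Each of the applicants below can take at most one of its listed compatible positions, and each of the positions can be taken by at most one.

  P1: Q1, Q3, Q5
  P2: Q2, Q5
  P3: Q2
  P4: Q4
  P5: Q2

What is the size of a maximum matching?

Unit-capacity flow: source→left, listed edges, right→sink; max matching = max flow.
Augmenting path P1→Q1 (+1); matched 1.
Augmenting path P2→Q2 (+1); matched 2.
Augmenting path P4→Q4 (+1); matched 3.
Augmenting path P3→Q2→P2→Q5 (+1); matched 4.
No augmenting path remains; maximum matching = 4.
König certificate: {P1, P2, P4, Q2} is a vertex cover of size 4 (every listed pair touches it), so no matching can be larger.

4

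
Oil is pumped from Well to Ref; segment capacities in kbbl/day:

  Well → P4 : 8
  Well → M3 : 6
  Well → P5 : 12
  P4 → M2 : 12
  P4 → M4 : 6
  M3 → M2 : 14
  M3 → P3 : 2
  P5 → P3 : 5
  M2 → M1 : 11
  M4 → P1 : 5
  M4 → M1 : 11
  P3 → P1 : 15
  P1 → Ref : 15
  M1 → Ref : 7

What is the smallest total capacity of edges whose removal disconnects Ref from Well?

Augment Well→P4→M2→M1→Ref: bottleneck 7, flow now 7.
Augment Well→P4→M4→P1→Ref: bottleneck 1, flow now 8.
Augment Well→M3→P3→P1→Ref: bottleneck 2, flow now 10.
Augment Well→P5→P3→P1→Ref: bottleneck 5, flow now 15.
Augment Well→M3→M2→P4→M4→P1→Ref: bottleneck 4, flow now 19. (uses reverse residual edge)
No augmenting path remains; maximum flow = 19.
By max-flow min-cut, the minimum cut capacity equals the max flow.
In the residual graph, reachable from Well: {Well, P5}.
Min-cut edges: Well→P4 (8), Well→M3 (6), P5→P3 (5); capacity 8 + 6 + 5 = 19.

19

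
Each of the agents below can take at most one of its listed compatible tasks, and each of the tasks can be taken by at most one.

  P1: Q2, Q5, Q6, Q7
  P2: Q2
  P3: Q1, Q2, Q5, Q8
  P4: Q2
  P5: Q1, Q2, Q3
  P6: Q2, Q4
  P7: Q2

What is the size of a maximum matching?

Unit-capacity flow: source→left, listed edges, right→sink; max matching = max flow.
Augmenting path P1→Q2 (+1); matched 1.
Augmenting path P3→Q1 (+1); matched 2.
Augmenting path P5→Q3 (+1); matched 3.
Augmenting path P6→Q4 (+1); matched 4.
Augmenting path P2→Q2→P1→Q5 (+1); matched 5.
No augmenting path remains; maximum matching = 5.
König certificate: {P1, P3, P5, P6, Q2} is a vertex cover of size 5 (every listed pair touches it), so no matching can be larger.

5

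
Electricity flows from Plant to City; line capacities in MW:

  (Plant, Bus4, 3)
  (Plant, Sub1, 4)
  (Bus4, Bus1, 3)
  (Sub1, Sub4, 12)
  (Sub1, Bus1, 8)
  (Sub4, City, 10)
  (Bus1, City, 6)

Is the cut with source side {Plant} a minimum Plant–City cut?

Given cut capacity: 3 + 4 = 7.
Augment Plant→Bus4→Bus1→City: bottleneck 3, flow now 3.
Augment Plant→Sub1→Sub4→City: bottleneck 4, flow now 7.
No augmenting path remains; maximum flow = 7.
Cut capacity 7 equals the max flow, so it is a minimum cut.

Yes — it is a minimum cut (capacity 7).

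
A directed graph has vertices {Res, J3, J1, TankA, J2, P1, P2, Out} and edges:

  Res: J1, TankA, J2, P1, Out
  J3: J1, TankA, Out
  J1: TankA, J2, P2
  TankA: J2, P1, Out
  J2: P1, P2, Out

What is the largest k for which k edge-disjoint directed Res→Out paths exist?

Assign every edge capacity 1; by Menger, the answer equals the max flow.
Path Res→Out (+1); total 1.
Path Res→TankA→Out (+1); total 2.
Path Res→J2→Out (+1); total 3.
No residual Res→Out path; max flow = 3.
Certifying cut of size 3: {J2→Out, Res→Out, TankA→Out}.

3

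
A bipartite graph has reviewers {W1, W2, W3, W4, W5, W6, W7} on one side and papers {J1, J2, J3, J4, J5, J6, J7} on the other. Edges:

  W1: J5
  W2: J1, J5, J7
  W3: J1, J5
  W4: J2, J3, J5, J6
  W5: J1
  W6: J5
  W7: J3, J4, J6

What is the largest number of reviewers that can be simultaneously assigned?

5

Unit-capacity flow: source→left, listed edges, right→sink; max matching = max flow.
Augmenting path W1→J5 (+1); matched 1.
Augmenting path W2→J1 (+1); matched 2.
Augmenting path W4→J2 (+1); matched 3.
Augmenting path W7→J3 (+1); matched 4.
Augmenting path W3→J1→W2→J7 (+1); matched 5.
No augmenting path remains; maximum matching = 5.
König certificate: {W2, W4, W7, J1, J5} is a vertex cover of size 5 (every listed pair touches it), so no matching can be larger.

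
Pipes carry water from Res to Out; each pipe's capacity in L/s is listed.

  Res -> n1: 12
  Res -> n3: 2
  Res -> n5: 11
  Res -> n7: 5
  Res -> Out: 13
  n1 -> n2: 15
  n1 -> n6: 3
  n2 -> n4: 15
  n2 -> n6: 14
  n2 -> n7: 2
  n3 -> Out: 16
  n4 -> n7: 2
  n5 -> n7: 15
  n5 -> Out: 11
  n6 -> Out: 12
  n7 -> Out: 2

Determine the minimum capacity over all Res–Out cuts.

40

Augment Res→Out: bottleneck 13, flow now 13.
Augment Res→n3→Out: bottleneck 2, flow now 15.
Augment Res→n5→Out: bottleneck 11, flow now 26.
Augment Res→n7→Out: bottleneck 2, flow now 28.
Augment Res→n1→n6→Out: bottleneck 3, flow now 31.
Augment Res→n1→n2→n6→Out: bottleneck 9, flow now 40.
No augmenting path remains; maximum flow = 40.
By max-flow min-cut, the minimum cut capacity equals the max flow.
In the residual graph, reachable from Res: {Res, n7}.
Min-cut edges: Res→n1 (12), Res→n3 (2), Res→n5 (11), Res→Out (13), n7→Out (2); capacity 12 + 2 + 11 + 13 + 2 = 40.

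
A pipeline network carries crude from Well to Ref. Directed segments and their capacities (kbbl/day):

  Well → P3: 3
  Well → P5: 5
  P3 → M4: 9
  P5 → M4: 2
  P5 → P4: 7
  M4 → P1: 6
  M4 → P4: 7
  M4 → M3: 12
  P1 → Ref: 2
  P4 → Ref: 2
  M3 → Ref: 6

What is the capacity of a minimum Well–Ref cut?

7

Augment Well→P5→P4→Ref: bottleneck 2, flow now 2.
Augment Well→P3→M4→P1→Ref: bottleneck 2, flow now 4.
Augment Well→P3→M4→M3→Ref: bottleneck 1, flow now 5.
Augment Well→P5→M4→M3→Ref: bottleneck 2, flow now 7.
No augmenting path remains; maximum flow = 7.
By max-flow min-cut, the minimum cut capacity equals the max flow.
In the residual graph, reachable from Well: {Well, P5, P4}.
Min-cut edges: Well→P3 (3), P5→M4 (2), P4→Ref (2); capacity 3 + 2 + 2 = 7.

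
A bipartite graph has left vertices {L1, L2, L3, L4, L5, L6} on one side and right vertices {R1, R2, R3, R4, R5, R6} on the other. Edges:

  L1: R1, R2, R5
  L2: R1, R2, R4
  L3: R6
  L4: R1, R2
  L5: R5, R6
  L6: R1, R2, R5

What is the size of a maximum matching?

Unit-capacity flow: source→left, listed edges, right→sink; max matching = max flow.
Augmenting path L1→R1 (+1); matched 1.
Augmenting path L2→R2 (+1); matched 2.
Augmenting path L3→R6 (+1); matched 3.
Augmenting path L5→R5 (+1); matched 4.
Augmenting path L4→R2→L2→R4 (+1); matched 5.
No augmenting path remains; maximum matching = 5.
König certificate: {L2, R1, R2, R5, R6} is a vertex cover of size 5 (every listed pair touches it), so no matching can be larger.

5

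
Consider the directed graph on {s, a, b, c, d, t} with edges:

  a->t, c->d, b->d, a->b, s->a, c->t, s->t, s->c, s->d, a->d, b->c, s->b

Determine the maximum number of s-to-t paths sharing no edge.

3

Assign every edge capacity 1; by Menger, the answer equals the max flow.
Path s→t (+1); total 1.
Path s→a→t (+1); total 2.
Path s→c→t (+1); total 3.
No residual s→t path; max flow = 3.
Certifying cut of size 3: {c→t, s→a, s→t}.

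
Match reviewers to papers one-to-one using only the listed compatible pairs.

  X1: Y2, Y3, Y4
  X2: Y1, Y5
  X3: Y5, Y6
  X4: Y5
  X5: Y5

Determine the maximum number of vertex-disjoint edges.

4

Unit-capacity flow: source→left, listed edges, right→sink; max matching = max flow.
Augmenting path X1→Y2 (+1); matched 1.
Augmenting path X2→Y1 (+1); matched 2.
Augmenting path X3→Y5 (+1); matched 3.
Augmenting path X4→Y5→X3→Y6 (+1); matched 4.
No augmenting path remains; maximum matching = 4.
König certificate: {X1, X2, X3, Y5} is a vertex cover of size 4 (every listed pair touches it), so no matching can be larger.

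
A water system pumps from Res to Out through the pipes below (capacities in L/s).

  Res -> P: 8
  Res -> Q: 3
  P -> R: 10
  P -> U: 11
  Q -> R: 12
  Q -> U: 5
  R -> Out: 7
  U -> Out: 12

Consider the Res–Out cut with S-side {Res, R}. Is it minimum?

No — its capacity is 18, but the minimum cut has capacity 11.

Given cut capacity: 8 + 3 + 7 = 18.
Augment Res→P→R→Out: bottleneck 7, flow now 7.
Augment Res→P→U→Out: bottleneck 1, flow now 8.
Augment Res→Q→U→Out: bottleneck 3, flow now 11.
No augmenting path remains; maximum flow = 11.
In the residual graph, reachable from Res: {Res}.
Min-cut edges: Res→P (8), Res→Q (3); capacity 8 + 3 = 11.
Cut capacity 18 exceeds the max flow 11, so it is not minimum.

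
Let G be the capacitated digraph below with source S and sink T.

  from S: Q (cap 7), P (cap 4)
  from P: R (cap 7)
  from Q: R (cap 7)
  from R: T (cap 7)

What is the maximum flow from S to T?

7

Augment S→P→R→T: bottleneck 4, flow now 4.
Augment S→Q→R→T: bottleneck 3, flow now 7.
No augmenting path remains; maximum flow = 7.
In the residual graph, reachable from S: {S, P, Q, R}.
Min-cut edges: R→T (7); capacity 7 = 7.
This cut is saturated, so no flow can exceed 7.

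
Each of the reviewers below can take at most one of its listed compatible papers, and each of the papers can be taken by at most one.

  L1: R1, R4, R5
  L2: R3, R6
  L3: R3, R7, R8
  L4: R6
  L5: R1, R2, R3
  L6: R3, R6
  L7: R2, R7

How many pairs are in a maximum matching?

6

Unit-capacity flow: source→left, listed edges, right→sink; max matching = max flow.
Augmenting path L1→R1 (+1); matched 1.
Augmenting path L2→R3 (+1); matched 2.
Augmenting path L3→R7 (+1); matched 3.
Augmenting path L4→R6 (+1); matched 4.
Augmenting path L5→R2 (+1); matched 5.
Augmenting path L7→R7→L3→R8 (+1); matched 6.
No augmenting path remains; maximum matching = 6.
König certificate: {L1, L3, L5, L7, R3, R6} is a vertex cover of size 6 (every listed pair touches it), so no matching can be larger.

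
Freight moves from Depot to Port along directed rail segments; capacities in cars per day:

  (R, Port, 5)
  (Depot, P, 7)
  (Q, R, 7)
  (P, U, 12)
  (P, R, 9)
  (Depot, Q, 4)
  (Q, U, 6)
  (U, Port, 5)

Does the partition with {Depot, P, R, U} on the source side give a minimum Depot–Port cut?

No — its capacity is 14, but the minimum cut has capacity 10.

Given cut capacity: 4 + 5 + 5 = 14.
Augment Depot→P→R→Port: bottleneck 5, flow now 5.
Augment Depot→P→U→Port: bottleneck 2, flow now 7.
Augment Depot→Q→U→Port: bottleneck 3, flow now 10.
No augmenting path remains; maximum flow = 10.
In the residual graph, reachable from Depot: {Depot, P, Q, R, U}.
Min-cut edges: R→Port (5), U→Port (5); capacity 5 + 5 = 10.
Cut capacity 14 exceeds the max flow 10, so it is not minimum.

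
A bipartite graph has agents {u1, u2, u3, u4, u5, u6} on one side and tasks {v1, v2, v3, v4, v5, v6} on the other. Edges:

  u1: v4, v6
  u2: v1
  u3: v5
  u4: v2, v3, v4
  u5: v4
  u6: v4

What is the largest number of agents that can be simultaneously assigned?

5

Unit-capacity flow: source→left, listed edges, right→sink; max matching = max flow.
Augmenting path u1→v4 (+1); matched 1.
Augmenting path u2→v1 (+1); matched 2.
Augmenting path u3→v5 (+1); matched 3.
Augmenting path u4→v2 (+1); matched 4.
Augmenting path u5→v4→u1→v6 (+1); matched 5.
No augmenting path remains; maximum matching = 5.
König certificate: {u1, u2, u3, u4, v4} is a vertex cover of size 5 (every listed pair touches it), so no matching can be larger.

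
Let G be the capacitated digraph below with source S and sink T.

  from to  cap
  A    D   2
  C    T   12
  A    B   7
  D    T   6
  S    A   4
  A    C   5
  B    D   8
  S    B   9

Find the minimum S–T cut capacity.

10

Augment S→A→C→T: bottleneck 4, flow now 4.
Augment S→B→D→T: bottleneck 6, flow now 10.
No augmenting path remains; maximum flow = 10.
By max-flow min-cut, the minimum cut capacity equals the max flow.
In the residual graph, reachable from S: {S, B, D}.
Min-cut edges: S→A (4), D→T (6); capacity 4 + 6 = 10.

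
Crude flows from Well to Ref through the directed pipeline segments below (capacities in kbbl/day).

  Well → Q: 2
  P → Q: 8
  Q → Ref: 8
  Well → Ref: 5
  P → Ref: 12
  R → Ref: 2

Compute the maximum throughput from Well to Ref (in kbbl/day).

Augment Well→Ref: bottleneck 5, flow now 5.
Augment Well→Q→Ref: bottleneck 2, flow now 7.
No augmenting path remains; maximum flow = 7.
In the residual graph, reachable from Well: {Well}.
Min-cut edges: Well→Q (2), Well→Ref (5); capacity 2 + 5 = 7.
This cut is saturated, so no flow can exceed 7.

7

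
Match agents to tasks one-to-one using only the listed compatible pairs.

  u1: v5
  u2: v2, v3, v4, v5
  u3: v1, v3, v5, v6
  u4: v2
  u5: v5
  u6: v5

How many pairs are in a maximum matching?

Unit-capacity flow: source→left, listed edges, right→sink; max matching = max flow.
Augmenting path u1→v5 (+1); matched 1.
Augmenting path u2→v2 (+1); matched 2.
Augmenting path u3→v1 (+1); matched 3.
Augmenting path u4→v2→u2→v3 (+1); matched 4.
No augmenting path remains; maximum matching = 4.
König certificate: {u2, u3, u4, v5} is a vertex cover of size 4 (every listed pair touches it), so no matching can be larger.

4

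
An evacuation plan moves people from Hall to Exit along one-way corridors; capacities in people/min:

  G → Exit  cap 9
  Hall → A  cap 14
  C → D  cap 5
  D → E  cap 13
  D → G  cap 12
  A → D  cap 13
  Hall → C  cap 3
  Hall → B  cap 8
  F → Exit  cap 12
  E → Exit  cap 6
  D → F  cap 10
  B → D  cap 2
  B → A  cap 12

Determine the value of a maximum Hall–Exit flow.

18

Augment Hall→A→D→E→Exit: bottleneck 6, flow now 6.
Augment Hall→A→D→F→Exit: bottleneck 7, flow now 13.
Augment Hall→B→D→F→Exit: bottleneck 2, flow now 15.
Augment Hall→C→D→F→Exit: bottleneck 1, flow now 16.
Augment Hall→C→D→G→Exit: bottleneck 2, flow now 18.
No augmenting path remains; maximum flow = 18.
In the residual graph, reachable from Hall: {Hall, A, B}.
Min-cut edges: Hall→C (3), A→D (13), B→D (2); capacity 3 + 13 + 2 = 18.
This cut is saturated, so no flow can exceed 18.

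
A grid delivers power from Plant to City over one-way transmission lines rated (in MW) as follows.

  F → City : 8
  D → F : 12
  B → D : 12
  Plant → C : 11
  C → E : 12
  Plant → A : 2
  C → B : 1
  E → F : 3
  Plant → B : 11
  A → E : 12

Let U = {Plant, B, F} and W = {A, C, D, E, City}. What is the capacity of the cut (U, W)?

33

Edges leaving {Plant, B, F}: Plant→A (2), Plant→C (11), B→D (12), F→City (8).
Cut capacity = 2 + 11 + 12 + 8 = 33.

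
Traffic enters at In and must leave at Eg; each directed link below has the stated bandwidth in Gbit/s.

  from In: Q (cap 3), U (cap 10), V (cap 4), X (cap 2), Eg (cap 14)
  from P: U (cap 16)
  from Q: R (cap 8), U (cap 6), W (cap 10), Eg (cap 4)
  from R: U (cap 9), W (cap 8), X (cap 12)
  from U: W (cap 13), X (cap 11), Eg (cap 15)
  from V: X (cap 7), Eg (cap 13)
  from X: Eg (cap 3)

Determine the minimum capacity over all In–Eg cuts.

33

Augment In→Eg: bottleneck 14, flow now 14.
Augment In→Q→Eg: bottleneck 3, flow now 17.
Augment In→U→Eg: bottleneck 10, flow now 27.
Augment In→V→Eg: bottleneck 4, flow now 31.
Augment In→X→Eg: bottleneck 2, flow now 33.
No augmenting path remains; maximum flow = 33.
By max-flow min-cut, the minimum cut capacity equals the max flow.
In the residual graph, reachable from In: {In}.
Min-cut edges: In→Q (3), In→U (10), In→V (4), In→X (2), In→Eg (14); capacity 3 + 10 + 4 + 2 + 14 = 33.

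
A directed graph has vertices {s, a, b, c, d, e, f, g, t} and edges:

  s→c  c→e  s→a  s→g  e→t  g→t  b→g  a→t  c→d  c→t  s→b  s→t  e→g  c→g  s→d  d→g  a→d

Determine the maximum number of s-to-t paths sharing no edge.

Assign every edge capacity 1; by Menger, the answer equals the max flow.
Path s→t (+1); total 1.
Path s→a→t (+1); total 2.
Path s→c→t (+1); total 3.
Path s→g→t (+1); total 4.
No residual s→t path; max flow = 4.
Certifying cut of size 4: {g→t, s→a, s→c, s→t}.

4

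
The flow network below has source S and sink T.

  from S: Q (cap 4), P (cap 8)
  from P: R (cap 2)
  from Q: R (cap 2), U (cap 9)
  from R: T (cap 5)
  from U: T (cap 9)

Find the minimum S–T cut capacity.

Augment S→P→R→T: bottleneck 2, flow now 2.
Augment S→Q→R→T: bottleneck 2, flow now 4.
Augment S→Q→U→T: bottleneck 2, flow now 6.
No augmenting path remains; maximum flow = 6.
By max-flow min-cut, the minimum cut capacity equals the max flow.
In the residual graph, reachable from S: {S, P}.
Min-cut edges: S→Q (4), P→R (2); capacity 4 + 2 = 6.

6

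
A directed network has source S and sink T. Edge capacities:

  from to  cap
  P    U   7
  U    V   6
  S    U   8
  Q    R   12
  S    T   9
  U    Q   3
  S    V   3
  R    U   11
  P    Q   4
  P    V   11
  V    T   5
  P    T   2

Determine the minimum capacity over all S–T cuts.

Augment S→T: bottleneck 9, flow now 9.
Augment S→V→T: bottleneck 3, flow now 12.
Augment S→U→V→T: bottleneck 2, flow now 14.
No augmenting path remains; maximum flow = 14.
By max-flow min-cut, the minimum cut capacity equals the max flow.
In the residual graph, reachable from S: {S, Q, R, U, V}.
Min-cut edges: S→T (9), V→T (5); capacity 9 + 5 = 14.

14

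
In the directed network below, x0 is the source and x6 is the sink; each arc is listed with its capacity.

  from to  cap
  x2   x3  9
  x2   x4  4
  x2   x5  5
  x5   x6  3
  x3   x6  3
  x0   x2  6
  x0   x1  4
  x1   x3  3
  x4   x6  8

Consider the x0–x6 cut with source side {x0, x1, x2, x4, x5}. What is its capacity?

23

Edges leaving {x0, x1, x2, x4, x5}: x1→x3 (3), x2→x3 (9), x4→x6 (8), x5→x6 (3).
Cut capacity = 3 + 9 + 8 + 3 = 23.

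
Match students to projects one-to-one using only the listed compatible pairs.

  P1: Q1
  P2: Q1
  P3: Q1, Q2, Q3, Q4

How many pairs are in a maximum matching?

2

Unit-capacity flow: source→left, listed edges, right→sink; max matching = max flow.
Augmenting path P1→Q1 (+1); matched 1.
Augmenting path P3→Q2 (+1); matched 2.
No augmenting path remains; maximum matching = 2.
König certificate: {P3, Q1} is a vertex cover of size 2 (every listed pair touches it), so no matching can be larger.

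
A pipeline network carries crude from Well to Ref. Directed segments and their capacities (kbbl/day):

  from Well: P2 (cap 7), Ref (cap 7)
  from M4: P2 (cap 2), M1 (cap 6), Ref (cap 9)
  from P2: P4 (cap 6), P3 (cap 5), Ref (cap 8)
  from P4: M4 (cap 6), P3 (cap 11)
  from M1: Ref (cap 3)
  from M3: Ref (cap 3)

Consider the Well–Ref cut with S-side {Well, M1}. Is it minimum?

Given cut capacity: 7 + 7 + 3 = 17.
Augment Well→Ref: bottleneck 7, flow now 7.
Augment Well→P2→Ref: bottleneck 7, flow now 14.
No augmenting path remains; maximum flow = 14.
In the residual graph, reachable from Well: {Well}.
Min-cut edges: Well→P2 (7), Well→Ref (7); capacity 7 + 7 = 14.
Cut capacity 17 exceeds the max flow 14, so it is not minimum.

No — its capacity is 17, but the minimum cut has capacity 14.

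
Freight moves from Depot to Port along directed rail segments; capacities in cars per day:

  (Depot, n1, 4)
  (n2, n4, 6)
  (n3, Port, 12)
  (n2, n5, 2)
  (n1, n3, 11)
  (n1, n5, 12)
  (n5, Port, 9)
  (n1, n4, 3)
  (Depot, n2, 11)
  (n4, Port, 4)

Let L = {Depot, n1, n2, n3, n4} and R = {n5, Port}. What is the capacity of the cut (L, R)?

Edges leaving {Depot, n1, n2, n3, n4}: n1→n5 (12), n2→n5 (2), n3→Port (12), n4→Port (4).
Cut capacity = 12 + 2 + 12 + 4 = 30.

30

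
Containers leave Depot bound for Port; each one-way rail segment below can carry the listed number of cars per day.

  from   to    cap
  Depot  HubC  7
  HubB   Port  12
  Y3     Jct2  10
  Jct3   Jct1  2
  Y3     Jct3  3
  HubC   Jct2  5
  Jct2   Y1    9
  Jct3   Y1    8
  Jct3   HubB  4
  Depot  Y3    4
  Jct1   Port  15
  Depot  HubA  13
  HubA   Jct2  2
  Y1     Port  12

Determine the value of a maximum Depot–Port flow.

11

Augment Depot→Y3→Jct3→Y1→Port: bottleneck 3, flow now 3.
Augment Depot→Y3→Jct2→Y1→Port: bottleneck 1, flow now 4.
Augment Depot→HubA→Jct2→Y1→Port: bottleneck 2, flow now 6.
Augment Depot→HubC→Jct2→Y1→Port: bottleneck 5, flow now 11.
No augmenting path remains; maximum flow = 11.
In the residual graph, reachable from Depot: {Depot, HubA, HubC}.
Min-cut edges: Depot→Y3 (4), HubA→Jct2 (2), HubC→Jct2 (5); capacity 4 + 2 + 5 = 11.
This cut is saturated, so no flow can exceed 11.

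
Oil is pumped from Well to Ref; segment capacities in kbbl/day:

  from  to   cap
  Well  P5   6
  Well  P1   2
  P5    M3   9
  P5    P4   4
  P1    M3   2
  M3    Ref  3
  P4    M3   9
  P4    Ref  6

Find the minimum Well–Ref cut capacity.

Augment Well→P5→M3→Ref: bottleneck 3, flow now 3.
Augment Well→P5→P4→Ref: bottleneck 3, flow now 6.
Augment Well→P1→M3→P5→P4→Ref: bottleneck 1, flow now 7. (uses reverse residual edge)
No augmenting path remains; maximum flow = 7.
By max-flow min-cut, the minimum cut capacity equals the max flow.
In the residual graph, reachable from Well: {Well, P5, P1, M3}.
Min-cut edges: P5→P4 (4), M3→Ref (3); capacity 4 + 3 = 7.

7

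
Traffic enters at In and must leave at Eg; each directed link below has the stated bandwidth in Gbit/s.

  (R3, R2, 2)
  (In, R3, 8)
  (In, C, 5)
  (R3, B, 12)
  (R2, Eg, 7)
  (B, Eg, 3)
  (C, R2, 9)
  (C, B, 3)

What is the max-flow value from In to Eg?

10

Augment In→C→R2→Eg: bottleneck 5, flow now 5.
Augment In→R3→R2→Eg: bottleneck 2, flow now 7.
Augment In→R3→B→Eg: bottleneck 3, flow now 10.
No augmenting path remains; maximum flow = 10.
In the residual graph, reachable from In: {In, R3, B}.
Min-cut edges: In→C (5), R3→R2 (2), B→Eg (3); capacity 5 + 2 + 3 = 10.
This cut is saturated, so no flow can exceed 10.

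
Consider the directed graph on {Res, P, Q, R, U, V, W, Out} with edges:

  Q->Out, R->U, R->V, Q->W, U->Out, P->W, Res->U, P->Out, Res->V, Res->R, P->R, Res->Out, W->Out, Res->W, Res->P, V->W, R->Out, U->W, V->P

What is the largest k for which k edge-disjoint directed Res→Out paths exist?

5

Assign every edge capacity 1; by Menger, the answer equals the max flow.
Path Res→Out (+1); total 1.
Path Res→P→Out (+1); total 2.
Path Res→R→Out (+1); total 3.
Path Res→U→Out (+1); total 4.
Path Res→W→Out (+1); total 5.
No residual Res→Out path; max flow = 5.
Certifying cut of size 5: {P→Out, R→Out, Res→Out, U→Out, W→Out}.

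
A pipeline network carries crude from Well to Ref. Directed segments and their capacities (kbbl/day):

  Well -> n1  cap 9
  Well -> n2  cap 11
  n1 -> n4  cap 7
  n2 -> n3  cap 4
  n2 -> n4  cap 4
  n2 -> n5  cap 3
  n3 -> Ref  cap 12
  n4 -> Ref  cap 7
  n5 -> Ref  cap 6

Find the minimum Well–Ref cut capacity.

Augment Well→n1→n4→Ref: bottleneck 7, flow now 7.
Augment Well→n2→n3→Ref: bottleneck 4, flow now 11.
Augment Well→n2→n5→Ref: bottleneck 3, flow now 14.
No augmenting path remains; maximum flow = 14.
By max-flow min-cut, the minimum cut capacity equals the max flow.
In the residual graph, reachable from Well: {Well, n1, n2, n4}.
Min-cut edges: n2→n3 (4), n2→n5 (3), n4→Ref (7); capacity 4 + 3 + 7 = 14.

14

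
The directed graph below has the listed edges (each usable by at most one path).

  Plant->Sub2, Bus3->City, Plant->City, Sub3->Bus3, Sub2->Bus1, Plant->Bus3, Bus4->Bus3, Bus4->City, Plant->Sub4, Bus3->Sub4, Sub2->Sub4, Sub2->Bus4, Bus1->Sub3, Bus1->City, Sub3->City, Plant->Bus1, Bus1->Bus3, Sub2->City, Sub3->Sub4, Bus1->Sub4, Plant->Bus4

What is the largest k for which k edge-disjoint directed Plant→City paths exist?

5

Assign every edge capacity 1; by Menger, the answer equals the max flow.
Path Plant→City (+1); total 1.
Path Plant→Bus1→City (+1); total 2.
Path Plant→Sub2→City (+1); total 3.
Path Plant→Bus4→City (+1); total 4.
Path Plant→Bus3→City (+1); total 5.
No residual Plant→City path; max flow = 5.
Certifying cut of size 5: {Plant→Bus1, Plant→Bus3, Plant→Bus4, Plant→City, Plant→Sub2}.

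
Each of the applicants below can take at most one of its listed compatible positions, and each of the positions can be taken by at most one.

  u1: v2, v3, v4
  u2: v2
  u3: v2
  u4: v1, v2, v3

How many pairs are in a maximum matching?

Unit-capacity flow: source→left, listed edges, right→sink; max matching = max flow.
Augmenting path u1→v2 (+1); matched 1.
Augmenting path u4→v1 (+1); matched 2.
Augmenting path u2→v2→u1→v3 (+1); matched 3.
No augmenting path remains; maximum matching = 3.
König certificate: {u1, u4, v2} is a vertex cover of size 3 (every listed pair touches it), so no matching can be larger.

3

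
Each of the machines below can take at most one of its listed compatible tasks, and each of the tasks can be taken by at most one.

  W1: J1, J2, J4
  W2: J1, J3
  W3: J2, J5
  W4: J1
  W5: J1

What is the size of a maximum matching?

4

Unit-capacity flow: source→left, listed edges, right→sink; max matching = max flow.
Augmenting path W1→J1 (+1); matched 1.
Augmenting path W2→J3 (+1); matched 2.
Augmenting path W3→J2 (+1); matched 3.
Augmenting path W4→J1→W1→J4 (+1); matched 4.
No augmenting path remains; maximum matching = 4.
König certificate: {W1, W2, W3, J1} is a vertex cover of size 4 (every listed pair touches it), so no matching can be larger.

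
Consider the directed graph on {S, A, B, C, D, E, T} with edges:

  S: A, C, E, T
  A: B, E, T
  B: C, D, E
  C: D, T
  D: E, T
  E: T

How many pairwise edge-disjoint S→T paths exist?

4

Assign every edge capacity 1; by Menger, the answer equals the max flow.
Path S→T (+1); total 1.
Path S→A→T (+1); total 2.
Path S→C→T (+1); total 3.
Path S→E→T (+1); total 4.
No residual S→T path; max flow = 4.
Certifying cut of size 4: {S→A, S→C, S→E, S→T}.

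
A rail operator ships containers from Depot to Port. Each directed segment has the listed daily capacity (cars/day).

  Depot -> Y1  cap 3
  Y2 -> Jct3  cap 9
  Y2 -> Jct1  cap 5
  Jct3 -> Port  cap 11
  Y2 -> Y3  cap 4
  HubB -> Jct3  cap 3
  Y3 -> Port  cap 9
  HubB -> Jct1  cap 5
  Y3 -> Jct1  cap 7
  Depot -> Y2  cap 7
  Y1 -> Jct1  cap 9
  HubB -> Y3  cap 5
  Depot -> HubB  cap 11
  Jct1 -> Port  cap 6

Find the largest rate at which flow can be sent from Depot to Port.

Augment Depot→Y1→Jct1→Port: bottleneck 3, flow now 3.
Augment Depot→Y2→Jct3→Port: bottleneck 7, flow now 10.
Augment Depot→HubB→Jct3→Port: bottleneck 3, flow now 13.
Augment Depot→HubB→Jct1→Port: bottleneck 3, flow now 16.
Augment Depot→HubB→Y3→Port: bottleneck 5, flow now 21.
No augmenting path remains; maximum flow = 21.
In the residual graph, reachable from Depot: {Depot}.
Min-cut edges: Depot→Y1 (3), Depot→Y2 (7), Depot→HubB (11); capacity 3 + 7 + 11 = 21.
This cut is saturated, so no flow can exceed 21.

21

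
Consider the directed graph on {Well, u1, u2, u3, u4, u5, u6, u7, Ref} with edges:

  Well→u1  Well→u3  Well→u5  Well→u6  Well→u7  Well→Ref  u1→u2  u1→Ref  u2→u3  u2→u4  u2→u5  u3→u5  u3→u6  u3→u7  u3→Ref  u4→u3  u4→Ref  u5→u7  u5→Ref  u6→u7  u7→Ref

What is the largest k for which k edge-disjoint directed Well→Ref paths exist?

5

Assign every edge capacity 1; by Menger, the answer equals the max flow.
Path Well→Ref (+1); total 1.
Path Well→u1→Ref (+1); total 2.
Path Well→u3→Ref (+1); total 3.
Path Well→u5→Ref (+1); total 4.
Path Well→u7→Ref (+1); total 5.
No residual Well→Ref path; max flow = 5.
Certifying cut of size 5: {Well→Ref, Well→u1, Well→u3, Well→u5, u7→Ref}.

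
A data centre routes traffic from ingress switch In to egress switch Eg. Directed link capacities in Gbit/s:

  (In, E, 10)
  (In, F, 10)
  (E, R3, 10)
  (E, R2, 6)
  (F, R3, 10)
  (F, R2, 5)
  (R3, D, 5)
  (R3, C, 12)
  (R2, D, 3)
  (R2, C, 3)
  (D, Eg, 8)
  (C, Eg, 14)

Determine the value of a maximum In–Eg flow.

20

Augment In→E→R3→D→Eg: bottleneck 5, flow now 5.
Augment In→E→R3→C→Eg: bottleneck 5, flow now 10.
Augment In→F→R3→C→Eg: bottleneck 7, flow now 17.
Augment In→F→R2→D→Eg: bottleneck 3, flow now 20.
No augmenting path remains; maximum flow = 20.
In the residual graph, reachable from In: {In}.
Min-cut edges: In→E (10), In→F (10); capacity 10 + 10 = 20.
This cut is saturated, so no flow can exceed 20.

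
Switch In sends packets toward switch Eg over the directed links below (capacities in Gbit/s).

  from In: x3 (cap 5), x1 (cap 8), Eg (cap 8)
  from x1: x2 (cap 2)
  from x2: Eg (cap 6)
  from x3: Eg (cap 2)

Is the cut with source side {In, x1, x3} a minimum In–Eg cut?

Given cut capacity: 8 + 2 + 2 = 12.
Augment In→Eg: bottleneck 8, flow now 8.
Augment In→x3→Eg: bottleneck 2, flow now 10.
Augment In→x1→x2→Eg: bottleneck 2, flow now 12.
No augmenting path remains; maximum flow = 12.
Cut capacity 12 equals the max flow, so it is a minimum cut.

Yes — it is a minimum cut (capacity 12).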